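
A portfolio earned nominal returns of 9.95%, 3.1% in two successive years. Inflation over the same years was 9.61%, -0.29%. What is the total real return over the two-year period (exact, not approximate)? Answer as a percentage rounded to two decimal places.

3.72%

Nominal growth factor = 1.0995 × 1.0310 = 1.133585
Price-level growth factor = 1.0961 × 0.9971 = 1.092921
Real growth factor = 1.133585 / 1.092921 = 1.037206
Total real return = 1.037206 − 1 → 3.72%.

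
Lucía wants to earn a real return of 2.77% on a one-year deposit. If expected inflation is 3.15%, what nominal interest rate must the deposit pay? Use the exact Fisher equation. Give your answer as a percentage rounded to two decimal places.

6.01%

(1 + i) = (1 + r)(1 + π) = 1.02770 × 1.03150 = 1.06007255
i = 1.06007255 − 1, so the required nominal rate is 6.01%.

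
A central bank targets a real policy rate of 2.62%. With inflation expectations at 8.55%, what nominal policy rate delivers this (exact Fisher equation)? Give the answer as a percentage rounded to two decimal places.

11.39%

(1 + i) = (1 + r)(1 + π) = 1.02620 × 1.08550 = 1.1139401
i = 1.1139401 − 1, so the required nominal rate is 11.39%.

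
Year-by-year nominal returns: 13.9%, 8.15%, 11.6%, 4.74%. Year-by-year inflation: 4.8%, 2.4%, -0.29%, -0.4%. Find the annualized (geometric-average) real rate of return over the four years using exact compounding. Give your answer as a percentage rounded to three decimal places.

7.812%

Compound the nominal returns: 1.1390 × 1.0815 × 1.1160 × 1.0474 = 1.43988236.
Compound inflation: 1.0480 × 1.0240 × 0.9971 × 0.9960 = 1.06575970.
Deflate: 1.43988236 / 1.06575970 = 1.35103848.
Annualized real rate = 1.35103848^(1/4) − 1 = 7.8120% → 7.812%.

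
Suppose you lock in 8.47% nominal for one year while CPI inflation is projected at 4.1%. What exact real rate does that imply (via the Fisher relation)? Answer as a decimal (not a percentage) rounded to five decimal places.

0.04198

1 + r = 1.08470 / 1.04100 = 1.041979
r = 1.041979 − 1 = 4.1979%, i.e. 0.04198.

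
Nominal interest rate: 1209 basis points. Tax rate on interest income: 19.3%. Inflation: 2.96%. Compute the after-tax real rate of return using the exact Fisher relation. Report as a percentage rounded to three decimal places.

6.601%

After-tax nominal return = 12.09% × (1 − 0.193) = 9.75663%.
1 + r = 1.0975663 / 1.02960 = 1.066012
After-tax real rate = 1.066012 − 1 → 6.601%.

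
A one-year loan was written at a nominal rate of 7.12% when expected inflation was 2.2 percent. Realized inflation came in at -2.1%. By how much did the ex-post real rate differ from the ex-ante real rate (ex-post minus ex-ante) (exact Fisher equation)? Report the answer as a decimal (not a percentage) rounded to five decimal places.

0.04604

Ex-ante: (1 + 0.0712)/(1 + 0.0220) − 1 = 4.8141%
Ex-post: (1 + 0.0712)/(1 − 0.0210) − 1 = 9.4178%
Difference (ex-post − ex-ante) = 4.6037% → 0.04604.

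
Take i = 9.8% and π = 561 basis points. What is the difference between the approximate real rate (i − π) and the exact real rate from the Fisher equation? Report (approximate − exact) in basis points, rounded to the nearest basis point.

Approximate: r ≈ 9.800% − 5.610% = 4.1900%
Exact: (1 + 0.0980)/(1 + 0.0561) − 1 = 3.9674%
Error = 4.1900% − 3.9674% = 0.2226% → 22 basis points.

22 basis points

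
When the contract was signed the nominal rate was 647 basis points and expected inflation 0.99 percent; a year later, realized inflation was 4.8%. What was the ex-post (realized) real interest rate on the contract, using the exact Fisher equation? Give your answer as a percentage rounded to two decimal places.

1.59%

Ex-post: (1 + 0.0647)/(1 + 0.0480) − 1 = 1.5935%
So the realized real rate is 1.59%.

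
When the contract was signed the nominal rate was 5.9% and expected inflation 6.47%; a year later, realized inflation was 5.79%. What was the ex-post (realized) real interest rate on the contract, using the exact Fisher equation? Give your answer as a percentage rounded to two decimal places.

Ex-post: (1 + 0.0590)/(1 + 0.0579) − 1 = 0.1040%
So the realized real rate is 0.10%.

0.10%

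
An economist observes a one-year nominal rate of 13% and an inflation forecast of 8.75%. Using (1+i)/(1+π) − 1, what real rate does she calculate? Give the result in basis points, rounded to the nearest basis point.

391 basis points

1 + r = 1.13000 / 1.08750 = 1.039080
r = 1.039080 − 1 = 3.9080%, i.e. 391 basis points.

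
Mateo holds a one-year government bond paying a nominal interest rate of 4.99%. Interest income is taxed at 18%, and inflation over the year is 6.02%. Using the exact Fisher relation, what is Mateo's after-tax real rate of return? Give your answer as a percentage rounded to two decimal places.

-1.82%

After-tax nominal return = 4.99% × (1 − 0.18) = 4.0918%.
1 + r = 1.040918 / 1.06020 = 0.981813
After-tax real rate = 0.981813 − 1 → -1.82%.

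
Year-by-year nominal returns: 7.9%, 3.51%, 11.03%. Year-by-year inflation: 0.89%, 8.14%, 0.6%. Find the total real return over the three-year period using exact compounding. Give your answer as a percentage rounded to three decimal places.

Compound the nominal returns: 1.0790 × 1.0351 × 1.1103 = 1.240064.
Compound inflation: 1.0089 × 1.0814 × 1.0060 = 1.097571.
Deflate: 1.240064 / 1.097571 = 1.129826.
Total real return = 1.129826 − 1 → 12.983%.

12.983%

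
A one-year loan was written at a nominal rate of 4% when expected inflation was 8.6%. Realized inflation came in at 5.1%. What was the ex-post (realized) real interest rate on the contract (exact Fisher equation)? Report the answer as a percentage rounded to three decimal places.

-1.047%

Ex-post: (1 + 0.0400)/(1 + 0.0510) − 1 = -1.0466%
So the realized real rate is -1.047%.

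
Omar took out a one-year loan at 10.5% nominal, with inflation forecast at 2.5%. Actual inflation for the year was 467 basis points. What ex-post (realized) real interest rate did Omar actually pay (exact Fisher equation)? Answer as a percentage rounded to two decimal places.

5.57%

Ex-post: (1 + 0.1050)/(1 + 0.0467) − 1 = 5.5699%
So the realized real rate is 5.57%.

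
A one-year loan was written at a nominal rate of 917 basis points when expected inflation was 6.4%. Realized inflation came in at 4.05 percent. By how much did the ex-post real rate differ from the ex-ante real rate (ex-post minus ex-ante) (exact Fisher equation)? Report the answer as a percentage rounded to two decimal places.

Ex-ante: (1 + 0.0917)/(1 + 0.0640) − 1 = 2.6034%
Ex-post: (1 + 0.0917)/(1 + 0.0405) − 1 = 4.9207%
Difference (ex-post − ex-ante) = 2.3173% → 2.32%.

2.32%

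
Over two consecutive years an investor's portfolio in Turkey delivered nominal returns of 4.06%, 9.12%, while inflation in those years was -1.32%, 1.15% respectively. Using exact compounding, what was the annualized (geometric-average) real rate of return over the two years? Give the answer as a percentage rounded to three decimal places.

6.659%

Nominal growth factor = 1.0406 × 1.0912 = 1.13550272
Price-level growth factor = 0.9868 × 1.0115 = 0.99814820
Real growth factor = 1.13550272 / 0.99814820 = 1.13760934
Annualized real rate = 1.13760934^(1/2) − 1 = 6.6588% → 6.659%.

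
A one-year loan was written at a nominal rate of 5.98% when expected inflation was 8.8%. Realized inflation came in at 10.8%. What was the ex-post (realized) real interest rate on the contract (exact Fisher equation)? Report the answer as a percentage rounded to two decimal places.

-4.35%

Ex-post: (1 + 0.0598)/(1 + 0.1080) − 1 = -4.3502%
So the realized real rate is -4.35%.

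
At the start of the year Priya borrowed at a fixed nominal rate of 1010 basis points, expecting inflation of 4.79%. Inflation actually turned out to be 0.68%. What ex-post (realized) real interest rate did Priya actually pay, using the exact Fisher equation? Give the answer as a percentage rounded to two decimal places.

9.36%

Ex-post: (1 + 0.1010)/(1 + 0.0068) − 1 = 9.3564%
So the realized real rate is 9.36%.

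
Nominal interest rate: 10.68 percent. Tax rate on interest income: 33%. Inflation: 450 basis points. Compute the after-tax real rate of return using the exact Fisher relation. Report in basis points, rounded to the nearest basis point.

After-tax nominal return = 10.68% × (1 − 0.33) = 7.1556%.
1 + r = 1.071556 / 1.04500 = 1.025412
After-tax real rate = 1.025412 − 1 → 254 basis points.

254 basis points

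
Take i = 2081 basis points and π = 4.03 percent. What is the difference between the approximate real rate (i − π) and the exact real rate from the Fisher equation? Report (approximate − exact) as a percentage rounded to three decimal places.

0.650%

Approximate: r ≈ 20.810% − 4.030% = 16.7800%
Exact: (1 + 0.2081)/(1 + 0.0403) − 1 = 16.1300%
Error = 16.7800% − 16.1300% = 0.6500% → 0.650%.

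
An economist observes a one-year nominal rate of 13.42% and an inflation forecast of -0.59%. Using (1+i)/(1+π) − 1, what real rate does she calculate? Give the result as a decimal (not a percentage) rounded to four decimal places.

0.1409

1 + r = 1.13420 / 0.99410 = 1.140931
r = 1.140931 − 1 = 14.0931%, i.e. 0.1409.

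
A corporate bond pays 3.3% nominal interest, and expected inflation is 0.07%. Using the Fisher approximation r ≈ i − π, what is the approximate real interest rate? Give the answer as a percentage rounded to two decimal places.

r ≈ i − π = 3.3% − 0.07% = 3.23%.

3.23%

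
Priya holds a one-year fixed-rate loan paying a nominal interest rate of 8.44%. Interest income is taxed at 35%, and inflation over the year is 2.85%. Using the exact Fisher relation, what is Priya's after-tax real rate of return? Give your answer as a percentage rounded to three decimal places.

After-tax nominal return = 8.44% × (1 − 0.35) = 5.4860%.
1 + r = 1.05486 / 1.02850 = 1.025630
After-tax real rate = 1.025630 − 1 → 2.563%.

2.563%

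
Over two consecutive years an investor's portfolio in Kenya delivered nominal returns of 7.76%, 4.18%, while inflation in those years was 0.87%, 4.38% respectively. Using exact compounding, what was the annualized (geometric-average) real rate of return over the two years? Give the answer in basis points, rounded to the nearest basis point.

Nominal growth factor = 1.0776 × 1.0418 = 1.12264368
Price-level growth factor = 1.0087 × 1.0438 = 1.05288106
Real growth factor = 1.12264368 / 1.05288106 = 1.06625879
Annualized real rate = 1.06625879^(1/2) − 1 = 3.2598% → 326 basis points.

326 basis points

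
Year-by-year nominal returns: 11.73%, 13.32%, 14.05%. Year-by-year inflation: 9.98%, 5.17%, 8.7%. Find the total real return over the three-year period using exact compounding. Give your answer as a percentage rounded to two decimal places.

Nominal growth factor = 1.1173 × 1.1332 × 1.1405 = 1.444015
Price-level growth factor = 1.0998 × 1.0517 × 1.0870 = 1.257289
Real growth factor = 1.444015 / 1.257289 = 1.148515
Total real return = 1.148515 − 1 → 14.85%.

14.85%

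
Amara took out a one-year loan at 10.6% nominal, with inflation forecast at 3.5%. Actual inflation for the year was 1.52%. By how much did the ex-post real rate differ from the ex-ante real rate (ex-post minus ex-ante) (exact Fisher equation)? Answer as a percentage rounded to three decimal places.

Ex-ante: (1 + 0.1060)/(1 + 0.0350) − 1 = 6.8599%
Ex-post: (1 + 0.1060)/(1 + 0.0152) − 1 = 8.9441%
Difference (ex-post − ex-ante) = 2.0841% → 2.084%.

2.084%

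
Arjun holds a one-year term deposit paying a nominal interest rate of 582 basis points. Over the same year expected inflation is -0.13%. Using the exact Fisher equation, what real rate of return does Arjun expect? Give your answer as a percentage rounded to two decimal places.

5.96%

By the Fisher equation, 1 + r = (1 + i)/(1 + π).
1 + r = 1.05820 / 0.99870 = 1.059577
r = 1.059577 − 1 = 5.9577%, i.e. 5.96%.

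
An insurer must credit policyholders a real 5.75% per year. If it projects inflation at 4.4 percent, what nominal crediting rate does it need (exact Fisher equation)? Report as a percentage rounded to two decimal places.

(1 + i) = (1 + r)(1 + π) = 1.05750 × 1.04400 = 1.10403
i = 1.10403 − 1, so the required nominal rate is 10.40%.

10.40%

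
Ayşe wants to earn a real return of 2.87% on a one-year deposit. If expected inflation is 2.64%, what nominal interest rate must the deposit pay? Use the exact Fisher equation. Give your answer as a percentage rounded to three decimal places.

(1 + i) = (1 + r)(1 + π) = 1.02870 × 1.02640 = 1.05585768
i = 1.05585768 − 1, so the required nominal rate is 5.586%.

5.586%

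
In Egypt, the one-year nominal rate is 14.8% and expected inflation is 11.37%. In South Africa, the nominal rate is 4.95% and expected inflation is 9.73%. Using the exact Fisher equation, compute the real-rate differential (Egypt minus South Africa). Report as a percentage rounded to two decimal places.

Egypt: (1 + 0.1480)/(1 + 0.1137) − 1 = 3.0798%
South Africa: (1 + 0.0495)/(1 + 0.0973) − 1 = -4.3561%
Differential = 3.0798% − (-4.3561%) = 7.4360% → 7.44%.

7.44%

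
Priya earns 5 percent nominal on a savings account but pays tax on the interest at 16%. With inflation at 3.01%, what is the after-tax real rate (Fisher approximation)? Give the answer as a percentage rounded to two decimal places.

1.19%

After-tax nominal return = 5% × (1 − 0.16) = 4.2000%.
r ≈ 4.2000% − 3.01% → 1.19%.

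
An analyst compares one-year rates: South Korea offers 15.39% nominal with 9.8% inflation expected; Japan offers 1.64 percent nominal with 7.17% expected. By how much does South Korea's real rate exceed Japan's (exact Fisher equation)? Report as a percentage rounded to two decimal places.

10.25%

South Korea: (1 + 0.1539)/(1 + 0.0980) − 1 = 5.0911%
Japan: (1 + 0.0164)/(1 + 0.0717) − 1 = -5.1600%
Differential = 5.0911% − (-5.1600%) = 10.2511% → 10.25%.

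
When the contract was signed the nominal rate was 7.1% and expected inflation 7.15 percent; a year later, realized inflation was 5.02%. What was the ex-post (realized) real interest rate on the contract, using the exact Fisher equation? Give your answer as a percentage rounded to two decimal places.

1.98%

Ex-post: (1 + 0.0710)/(1 + 0.0502) − 1 = 1.9806%
So the realized real rate is 1.98%.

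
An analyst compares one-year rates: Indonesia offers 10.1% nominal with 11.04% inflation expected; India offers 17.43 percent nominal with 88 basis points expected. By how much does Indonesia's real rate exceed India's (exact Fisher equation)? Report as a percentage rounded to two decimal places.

-17.25%

Indonesia: (1 + 0.1010)/(1 + 0.1104) − 1 = -0.8465%
India: (1 + 0.1743)/(1 + 0.0088) − 1 = 16.4056%
Differential = -0.8465% − 16.4056% = -17.2522% → -17.25%.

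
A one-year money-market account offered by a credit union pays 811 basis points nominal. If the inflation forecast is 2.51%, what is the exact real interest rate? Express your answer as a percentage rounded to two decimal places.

By the Fisher identity, 1 + r = (1 + i)/(1 + π).
1 + r = 1.08110 / 1.02510 = 1.054629
r = 1.054629 − 1 = 5.4629%, i.e. 5.46%.

5.46%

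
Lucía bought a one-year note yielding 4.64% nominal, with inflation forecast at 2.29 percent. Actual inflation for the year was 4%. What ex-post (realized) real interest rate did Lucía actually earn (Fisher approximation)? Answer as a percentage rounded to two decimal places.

Ex-post: 4.64% − 4% = 0.640%
So the realized real rate is 0.64%.

0.64%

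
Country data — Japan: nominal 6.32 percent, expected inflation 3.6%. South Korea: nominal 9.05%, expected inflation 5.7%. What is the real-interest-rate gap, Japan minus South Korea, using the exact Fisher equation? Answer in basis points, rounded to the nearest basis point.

Japan: (1 + 0.0632)/(1 + 0.0360) − 1 = 2.6255%
South Korea: (1 + 0.0905)/(1 + 0.0570) − 1 = 3.1693%
Differential = 2.6255% − 3.1693% = -0.5439% → -54 basis points.

-54 basis points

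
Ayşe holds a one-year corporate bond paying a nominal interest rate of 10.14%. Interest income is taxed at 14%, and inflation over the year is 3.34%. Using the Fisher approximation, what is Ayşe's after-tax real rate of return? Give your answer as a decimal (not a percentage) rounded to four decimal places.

After-tax nominal return = 10.14% × (1 − 0.14) = 8.7204%.
r ≈ 8.7204% − 3.34% → 0.0538.

0.0538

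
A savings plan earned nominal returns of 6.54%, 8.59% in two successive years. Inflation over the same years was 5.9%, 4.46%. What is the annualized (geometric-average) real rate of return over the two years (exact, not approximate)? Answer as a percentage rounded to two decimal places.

2.27%

Compound the nominal returns: 1.0654 × 1.0859 = 1.15691786.
Compound inflation: 1.0590 × 1.0446 = 1.10623140.
Deflate: 1.15691786 / 1.10623140 = 1.04581904.
Annualized real rate = 1.04581904^(1/2) − 1 = 2.2653% → 2.27%.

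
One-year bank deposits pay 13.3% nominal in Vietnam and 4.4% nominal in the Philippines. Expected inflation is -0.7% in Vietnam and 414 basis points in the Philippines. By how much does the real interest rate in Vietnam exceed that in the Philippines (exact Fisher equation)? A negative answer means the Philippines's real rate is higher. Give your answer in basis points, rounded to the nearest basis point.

Vietnam: (1 + 0.1330)/(1 − 0.0070) − 1 = 14.0987%
The Philippines: (1 + 0.0440)/(1 + 0.0414) − 1 = 0.2497%
Differential = 14.0987% − 0.2497% = 13.8490% → 1385 basis points.

1385 basis points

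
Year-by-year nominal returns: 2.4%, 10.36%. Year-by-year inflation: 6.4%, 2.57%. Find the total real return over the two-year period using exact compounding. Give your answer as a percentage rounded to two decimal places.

Nominal growth factor = 1.0240 × 1.1036 = 1.130086
Price-level growth factor = 1.0640 × 1.0257 = 1.091345
Real growth factor = 1.130086 / 1.091345 = 1.035499
Total real return = 1.035499 − 1 → 3.55%.

3.55%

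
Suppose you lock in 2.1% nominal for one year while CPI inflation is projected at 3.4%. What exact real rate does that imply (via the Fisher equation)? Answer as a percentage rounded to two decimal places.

By the Fisher equation, 1 + r = (1 + i)/(1 + π).
1 + r = 1.02100 / 1.03400 = 0.987427
r = 0.987427 − 1 = -1.2573%, i.e. -1.26%.

-1.26%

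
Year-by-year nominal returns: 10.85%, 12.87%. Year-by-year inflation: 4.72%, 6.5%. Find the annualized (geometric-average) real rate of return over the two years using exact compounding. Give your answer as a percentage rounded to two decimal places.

Nominal growth factor = 1.1085 × 1.1287 = 1.25116395
Price-level growth factor = 1.0472 × 1.0650 = 1.11526800
Real growth factor = 1.25116395 / 1.11526800 = 1.12185049
Annualized real rate = 1.12185049^(1/2) − 1 = 5.9174% → 5.92%.

5.92%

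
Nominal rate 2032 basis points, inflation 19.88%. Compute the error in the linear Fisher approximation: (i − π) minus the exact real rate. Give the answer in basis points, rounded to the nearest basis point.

Approximate: r ≈ 20.320% − 19.880% = 0.4400%
Exact: (1 + 0.2032)/(1 + 0.1988) − 1 = 0.3670%
Error = 0.4400% − 0.3670% = 0.0730% → 7 basis points.

7 basis points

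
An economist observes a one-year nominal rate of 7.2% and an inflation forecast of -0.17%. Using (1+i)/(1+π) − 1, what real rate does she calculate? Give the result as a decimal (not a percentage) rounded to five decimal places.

By the Fisher relation, 1 + r = (1 + i)/(1 + π).
1 + r = 1.07200 / 0.99830 = 1.073826
r = 1.073826 − 1 = 7.3826%, i.e. 0.07383.

0.07383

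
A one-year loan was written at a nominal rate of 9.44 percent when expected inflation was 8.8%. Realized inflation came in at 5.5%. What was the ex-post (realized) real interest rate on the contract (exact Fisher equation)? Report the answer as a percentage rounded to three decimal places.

Ex-post: (1 + 0.0944)/(1 + 0.0550) − 1 = 3.7346%
So the realized real rate is 3.735%.

3.735%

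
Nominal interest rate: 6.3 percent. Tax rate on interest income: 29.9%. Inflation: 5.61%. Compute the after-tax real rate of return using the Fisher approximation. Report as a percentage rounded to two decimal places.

After-tax nominal return = 6.3% × (1 − 0.299) = 4.4163%.
r ≈ 4.4163% − 5.61% → -1.19%.

-1.19%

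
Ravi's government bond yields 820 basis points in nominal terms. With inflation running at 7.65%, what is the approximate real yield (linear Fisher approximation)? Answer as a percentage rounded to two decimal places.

0.55%

r ≈ i − π = 8.2% − 7.65% = 0.55%.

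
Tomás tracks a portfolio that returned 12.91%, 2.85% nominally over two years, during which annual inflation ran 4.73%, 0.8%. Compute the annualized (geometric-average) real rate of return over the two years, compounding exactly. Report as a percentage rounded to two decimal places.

Nominal growth factor = 1.1291 × 1.0285 = 1.16127935
Price-level growth factor = 1.0473 × 1.0080 = 1.05567840
Real growth factor = 1.16127935 / 1.05567840 = 1.10003136
Annualized real rate = 1.10003136^(1/2) − 1 = 4.8824% → 4.88%.

4.88%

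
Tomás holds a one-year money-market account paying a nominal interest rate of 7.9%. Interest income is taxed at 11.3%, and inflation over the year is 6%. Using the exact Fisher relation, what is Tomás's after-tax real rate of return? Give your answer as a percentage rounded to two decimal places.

After-tax nominal return = 7.9% × (1 − 0.113) = 7.0073%.
1 + r = 1.070073 / 1.06000 = 1.009503
After-tax real rate = 1.009503 − 1 → 0.95%.

0.95%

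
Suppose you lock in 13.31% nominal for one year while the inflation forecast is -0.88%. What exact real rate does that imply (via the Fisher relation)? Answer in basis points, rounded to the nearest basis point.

By the Fisher relation, 1 + r = (1 + i)/(1 + π).
1 + r = 1.13310 / 0.99120 = 1.143160
r = 1.143160 − 1 = 14.3160%, i.e. 1432 basis points.

1432 basis points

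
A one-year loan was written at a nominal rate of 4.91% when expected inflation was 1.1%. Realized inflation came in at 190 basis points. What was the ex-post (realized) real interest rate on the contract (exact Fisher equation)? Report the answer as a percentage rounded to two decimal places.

Ex-post: (1 + 0.0491)/(1 + 0.0190) − 1 = 2.9539%
So the realized real rate is 2.95%.

2.95%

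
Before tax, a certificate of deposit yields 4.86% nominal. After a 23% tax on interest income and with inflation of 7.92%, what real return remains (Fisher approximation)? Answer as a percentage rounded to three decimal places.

After-tax nominal return = 4.86% × (1 − 0.23) = 3.7422%.
r ≈ 3.7422% − 7.92% → -4.178%.

-4.178%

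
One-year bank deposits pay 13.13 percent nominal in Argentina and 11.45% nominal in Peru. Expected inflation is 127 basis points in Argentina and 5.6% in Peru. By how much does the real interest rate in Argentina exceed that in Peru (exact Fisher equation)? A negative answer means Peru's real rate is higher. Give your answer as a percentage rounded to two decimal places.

Argentina: (1 + 0.1313)/(1 + 0.0127) − 1 = 11.7113%
Peru: (1 + 0.1145)/(1 + 0.0560) − 1 = 5.5398%
Differential = 11.7113% − 5.5398% = 6.1715% → 6.17%.

6.17%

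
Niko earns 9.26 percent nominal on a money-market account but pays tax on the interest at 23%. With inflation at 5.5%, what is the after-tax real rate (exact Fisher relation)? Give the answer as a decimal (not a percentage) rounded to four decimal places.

0.0155

After-tax nominal return = 9.26% × (1 − 0.23) = 7.1302%.
1 + r = 1.071302 / 1.05500 = 1.015452
After-tax real rate = 1.015452 − 1 → 0.0155.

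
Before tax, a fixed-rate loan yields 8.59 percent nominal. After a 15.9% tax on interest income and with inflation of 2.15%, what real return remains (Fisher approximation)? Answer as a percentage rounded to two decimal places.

5.07%

After-tax nominal return = 8.59% × (1 − 0.159) = 7.22419%.
r ≈ 7.22419% − 2.15% → 5.07%.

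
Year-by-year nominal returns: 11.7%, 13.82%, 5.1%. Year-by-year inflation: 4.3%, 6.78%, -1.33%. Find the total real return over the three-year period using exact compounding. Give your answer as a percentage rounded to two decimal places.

Nominal growth factor = 1.1170 × 1.1382 × 1.0510 = 1.336209
Price-level growth factor = 1.0430 × 1.0678 × 0.9867 = 1.098903
Real growth factor = 1.336209 / 1.098903 = 1.215948
Total real return = 1.215948 − 1 → 21.59%.

21.59%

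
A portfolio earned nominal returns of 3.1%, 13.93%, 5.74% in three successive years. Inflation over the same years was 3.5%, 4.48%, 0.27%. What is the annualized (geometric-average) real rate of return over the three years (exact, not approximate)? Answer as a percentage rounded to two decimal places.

Nominal growth factor = 1.0310 × 1.1393 × 1.0574 = 1.24204139
Price-level growth factor = 1.0350 × 1.0448 × 1.0027 = 1.08428769
Real growth factor = 1.24204139 / 1.08428769 = 1.14549063
Annualized real rate = 1.14549063^(1/3) − 1 = 4.6318% → 4.63%.

4.63%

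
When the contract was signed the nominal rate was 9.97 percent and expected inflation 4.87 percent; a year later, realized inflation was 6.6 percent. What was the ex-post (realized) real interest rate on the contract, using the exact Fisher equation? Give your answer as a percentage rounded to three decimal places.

3.161%

Ex-post: (1 + 0.0997)/(1 + 0.0660) − 1 = 3.1614%
So the realized real rate is 3.161%.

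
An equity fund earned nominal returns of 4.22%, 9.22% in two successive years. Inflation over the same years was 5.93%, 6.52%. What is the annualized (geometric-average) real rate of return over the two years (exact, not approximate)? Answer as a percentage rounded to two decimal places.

0.44%

Nominal growth factor = 1.0422 × 1.0922 = 1.13829084
Price-level growth factor = 1.0593 × 1.0652 = 1.12836636
Real growth factor = 1.13829084 / 1.12836636 = 1.00879544
Annualized real rate = 1.00879544^(1/2) − 1 = 0.4388% → 0.44%.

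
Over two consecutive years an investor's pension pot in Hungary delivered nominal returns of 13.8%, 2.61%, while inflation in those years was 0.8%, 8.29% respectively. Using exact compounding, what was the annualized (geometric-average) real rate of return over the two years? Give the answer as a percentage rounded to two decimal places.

Nominal growth factor = 1.1380 × 1.0261 = 1.16770180
Price-level growth factor = 1.0080 × 1.0829 = 1.09156320
Real growth factor = 1.16770180 / 1.09156320 = 1.06975189
Annualized real rate = 1.06975189^(1/2) − 1 = 3.4288% → 3.43%.

3.43%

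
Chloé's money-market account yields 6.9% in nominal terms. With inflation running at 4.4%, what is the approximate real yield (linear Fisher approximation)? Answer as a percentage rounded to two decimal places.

2.50%

r ≈ i − π = 6.9% − 4.4% = 2.50%.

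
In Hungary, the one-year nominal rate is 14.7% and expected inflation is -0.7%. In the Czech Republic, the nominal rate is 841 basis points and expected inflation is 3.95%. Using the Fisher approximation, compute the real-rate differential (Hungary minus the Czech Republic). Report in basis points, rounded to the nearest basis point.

1094 basis points

Hungary: 14.7% − (-0.7%) = 15.400%
The Czech Republic: 8.41% − 3.95% = 4.460%
Differential = 10.940% → 1094 basis points.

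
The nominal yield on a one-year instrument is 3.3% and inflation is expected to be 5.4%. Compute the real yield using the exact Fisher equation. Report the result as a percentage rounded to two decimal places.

-1.99%

By the Fisher identity, 1 + r = (1 + i)/(1 + π).
1 + r = 1.03300 / 1.05400 = 0.980076
r = 0.980076 − 1 = -1.9924%, i.e. -1.99%.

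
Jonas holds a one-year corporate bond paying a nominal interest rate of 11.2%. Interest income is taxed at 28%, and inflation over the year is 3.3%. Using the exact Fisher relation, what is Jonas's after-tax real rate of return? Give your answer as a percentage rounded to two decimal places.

4.61%

After-tax nominal return = 11.2% × (1 − 0.28) = 8.0640%.
1 + r = 1.08064 / 1.03300 = 1.046118
After-tax real rate = 1.046118 − 1 → 4.61%.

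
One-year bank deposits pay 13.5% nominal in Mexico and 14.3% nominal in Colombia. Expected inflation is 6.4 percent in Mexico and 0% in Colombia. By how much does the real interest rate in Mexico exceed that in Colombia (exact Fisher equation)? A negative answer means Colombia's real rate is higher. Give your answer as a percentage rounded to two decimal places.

Mexico: (1 + 0.1350)/(1 + 0.0640) − 1 = 6.6729%
Colombia: (1 + 0.1430)/(1 + 0.0000) − 1 = 14.3000%
Differential = 6.6729% − 14.3000% = -7.6271% → -7.63%.

-7.63%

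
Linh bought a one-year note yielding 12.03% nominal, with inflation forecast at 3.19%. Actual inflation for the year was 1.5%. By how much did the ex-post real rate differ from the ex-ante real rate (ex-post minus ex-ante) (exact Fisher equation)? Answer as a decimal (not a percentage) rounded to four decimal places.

Ex-ante: (1 + 0.1203)/(1 + 0.0319) − 1 = 8.5667%
Ex-post: (1 + 0.1203)/(1 + 0.0150) − 1 = 10.3744%
Difference (ex-post − ex-ante) = 1.8077% → 0.0181.

0.0181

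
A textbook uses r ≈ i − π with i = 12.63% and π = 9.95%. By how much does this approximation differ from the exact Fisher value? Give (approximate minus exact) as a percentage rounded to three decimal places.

Approximate: r ≈ 12.630% − 9.950% = 2.6800%
Exact: (1 + 0.1263)/(1 + 0.0995) − 1 = 2.43747%
Error = 2.6800% − 2.43747% = 0.24253% → 0.243%.

0.243%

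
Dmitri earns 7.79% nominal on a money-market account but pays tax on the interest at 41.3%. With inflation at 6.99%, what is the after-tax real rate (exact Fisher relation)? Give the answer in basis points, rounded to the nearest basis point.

After-tax nominal return = 7.79% × (1 − 0.413) = 4.57273%.
1 + r = 1.0457273 / 1.06990 = 0.977407
After-tax real rate = 0.977407 − 1 → -226 basis points.

-226 basis points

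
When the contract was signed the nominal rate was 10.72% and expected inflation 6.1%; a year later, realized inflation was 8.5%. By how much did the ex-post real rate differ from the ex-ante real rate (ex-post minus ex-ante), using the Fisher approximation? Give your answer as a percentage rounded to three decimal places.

Ex-ante: 10.72% − 6.1% = 4.620%
Ex-post: 10.72% − 8.5% = 2.220%
Difference (ex-post − ex-ante) = -2.4000% → -2.400%.

-2.400%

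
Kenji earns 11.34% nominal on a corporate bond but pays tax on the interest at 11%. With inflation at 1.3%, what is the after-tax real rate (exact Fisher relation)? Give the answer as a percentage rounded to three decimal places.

After-tax nominal return = 11.34% × (1 − 0.11) = 10.0926%.
1 + r = 1.100926 / 1.01300 = 1.086798
After-tax real rate = 1.086798 − 1 → 8.680%.

8.680%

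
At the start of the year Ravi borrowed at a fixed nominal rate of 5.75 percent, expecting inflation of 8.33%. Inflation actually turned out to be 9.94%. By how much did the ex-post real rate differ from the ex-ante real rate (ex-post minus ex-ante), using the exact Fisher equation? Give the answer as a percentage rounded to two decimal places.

Ex-ante: (1 + 0.0575)/(1 + 0.0833) − 1 = -2.3816%
Ex-post: (1 + 0.0575)/(1 + 0.0994) − 1 = -3.8112%
Difference (ex-post − ex-ante) = -1.4296% → -1.43%.

-1.43%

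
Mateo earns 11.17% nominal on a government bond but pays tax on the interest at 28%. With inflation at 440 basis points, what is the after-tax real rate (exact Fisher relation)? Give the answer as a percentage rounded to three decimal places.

3.489%

After-tax nominal return = 11.17% × (1 − 0.28) = 8.0424%.
1 + r = 1.080424 / 1.04400 = 1.034889
After-tax real rate = 1.034889 − 1 → 3.489%.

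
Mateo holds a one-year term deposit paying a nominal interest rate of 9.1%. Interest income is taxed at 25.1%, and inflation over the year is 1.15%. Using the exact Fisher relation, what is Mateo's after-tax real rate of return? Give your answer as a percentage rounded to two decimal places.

After-tax nominal return = 9.1% × (1 − 0.251) = 6.8159%.
1 + r = 1.068159 / 1.01150 = 1.056015
After-tax real rate = 1.056015 − 1 → 5.60%.

5.60%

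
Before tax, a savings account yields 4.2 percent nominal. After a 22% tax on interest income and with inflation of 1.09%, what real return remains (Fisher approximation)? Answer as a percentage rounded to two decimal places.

2.19%

After-tax nominal return = 4.2% × (1 − 0.22) = 3.2760%.
r ≈ 3.2760% − 1.09% → 2.19%.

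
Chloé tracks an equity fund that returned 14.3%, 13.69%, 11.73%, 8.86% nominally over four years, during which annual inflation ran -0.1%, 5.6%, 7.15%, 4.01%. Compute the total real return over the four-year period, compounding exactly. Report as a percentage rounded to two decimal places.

34.43%

Nominal growth factor = 1.1430 × 1.1369 × 1.1173 × 1.0886 = 1.580544
Price-level growth factor = 0.9990 × 1.0560 × 1.0715 × 1.0401 = 1.175700
Real growth factor = 1.580544 / 1.175700 = 1.344343
Total real return = 1.344343 − 1 → 34.43%.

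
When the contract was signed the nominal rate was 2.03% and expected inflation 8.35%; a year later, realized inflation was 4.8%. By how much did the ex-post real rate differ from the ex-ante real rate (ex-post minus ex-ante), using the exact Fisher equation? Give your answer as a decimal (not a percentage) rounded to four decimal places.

0.0319

Ex-ante: (1 + 0.0203)/(1 + 0.0835) − 1 = -5.8329%
Ex-post: (1 + 0.0203)/(1 + 0.0480) − 1 = -2.6431%
Difference (ex-post − ex-ante) = 3.1898% → 0.0319.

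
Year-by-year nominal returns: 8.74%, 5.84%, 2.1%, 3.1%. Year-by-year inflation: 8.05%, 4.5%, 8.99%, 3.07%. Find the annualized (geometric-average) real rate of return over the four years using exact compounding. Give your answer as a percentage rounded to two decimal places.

-1.14%

Compound the nominal returns: 1.0874 × 1.0584 × 1.0210 × 1.0310 = 1.21150041.
Compound inflation: 1.0805 × 1.0450 × 1.0899 × 1.0307 = 1.26841097.
Deflate: 1.21150041 / 1.26841097 = 0.95513240.
Annualized real rate = 0.95513240^(1/4) − 1 = -1.1411% → -1.14%.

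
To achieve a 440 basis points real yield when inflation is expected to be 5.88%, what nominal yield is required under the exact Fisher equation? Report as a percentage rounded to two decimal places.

(1 + i) = (1 + r)(1 + π) = 1.04400 × 1.05880 = 1.1053872
i = 1.1053872 − 1, so the required nominal rate is 10.54%.

10.54%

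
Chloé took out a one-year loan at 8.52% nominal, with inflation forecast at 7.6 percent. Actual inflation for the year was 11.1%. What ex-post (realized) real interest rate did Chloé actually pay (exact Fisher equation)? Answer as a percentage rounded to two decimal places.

Ex-post: (1 + 0.0852)/(1 + 0.1110) − 1 = -2.3222%
So the realized real rate is -2.32%.

-2.32%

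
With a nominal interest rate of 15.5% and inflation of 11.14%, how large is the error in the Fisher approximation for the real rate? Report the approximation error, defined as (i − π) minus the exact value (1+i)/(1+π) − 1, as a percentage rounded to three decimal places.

0.437%

Approximate: r ≈ 15.500% − 11.140% = 4.3600%
Exact: (1 + 0.1550)/(1 + 0.1114) − 1 = 3.9230%
Error = 4.3600% − 3.9230% = 0.4370% → 0.437%.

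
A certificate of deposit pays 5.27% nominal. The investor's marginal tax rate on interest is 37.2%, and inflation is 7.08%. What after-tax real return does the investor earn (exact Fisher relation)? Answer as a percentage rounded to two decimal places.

-3.52%

After-tax nominal return = 5.27% × (1 − 0.372) = 3.30956%.
1 + r = 1.0330956 / 1.07080 = 0.964789
After-tax real rate = 0.964789 − 1 → -3.52%.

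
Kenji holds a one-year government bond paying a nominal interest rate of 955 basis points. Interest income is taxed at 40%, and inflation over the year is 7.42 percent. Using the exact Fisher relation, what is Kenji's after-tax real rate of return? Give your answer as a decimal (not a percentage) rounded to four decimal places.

After-tax nominal return = 9.55% × (1 − 0.4) = 5.7300%.
1 + r = 1.05730 / 1.07420 = 0.984267
After-tax real rate = 0.984267 − 1 → -0.0157.

-0.0157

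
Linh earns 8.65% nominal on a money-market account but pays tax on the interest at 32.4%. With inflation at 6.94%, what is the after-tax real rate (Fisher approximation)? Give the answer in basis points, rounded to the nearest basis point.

After-tax nominal return = 8.65% × (1 − 0.324) = 5.8474%.
r ≈ 5.8474% − 6.94% → -109 basis points.

-109 basis points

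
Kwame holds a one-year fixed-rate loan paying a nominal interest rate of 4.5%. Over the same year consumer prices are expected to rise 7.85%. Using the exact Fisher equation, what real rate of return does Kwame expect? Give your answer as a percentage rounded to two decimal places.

-3.11%

1 + r = 1.04500 / 1.07850 = 0.968938
r = 0.968938 − 1 = -3.1062%, i.e. -3.11%.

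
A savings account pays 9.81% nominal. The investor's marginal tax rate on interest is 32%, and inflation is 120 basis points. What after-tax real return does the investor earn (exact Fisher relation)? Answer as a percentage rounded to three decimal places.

After-tax nominal return = 9.81% × (1 − 0.32) = 6.6708%.
1 + r = 1.066708 / 1.01200 = 1.054059
After-tax real rate = 1.054059 − 1 → 5.406%.

5.406%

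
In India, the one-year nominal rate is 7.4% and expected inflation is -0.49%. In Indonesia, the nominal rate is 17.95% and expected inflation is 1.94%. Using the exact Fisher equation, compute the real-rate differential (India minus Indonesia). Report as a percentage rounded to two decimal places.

-7.78%

India: (1 + 0.0740)/(1 − 0.0049) − 1 = 7.9289%
Indonesia: (1 + 0.1795)/(1 + 0.0194) − 1 = 15.7053%
Differential = 7.9289% − 15.7053% = -7.7765% → -7.78%.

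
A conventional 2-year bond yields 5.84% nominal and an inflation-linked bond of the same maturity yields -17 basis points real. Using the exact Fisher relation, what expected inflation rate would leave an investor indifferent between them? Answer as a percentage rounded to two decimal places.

(1 + π) = (1 + i)/(1 + r) = 1.05840 / 0.99830 = 1.060202
Break-even inflation = 1.060202 − 1 → 6.02%.

6.02%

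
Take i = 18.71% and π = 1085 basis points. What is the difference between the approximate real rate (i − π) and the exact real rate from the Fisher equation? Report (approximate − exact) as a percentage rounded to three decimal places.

Approximate: r ≈ 18.710% − 10.850% = 7.8600%
Exact: (1 + 0.1871)/(1 + 0.1085) − 1 = 7.0907%
Error = 7.8600% − 7.0907% = 0.7693% → 0.769%.

0.769%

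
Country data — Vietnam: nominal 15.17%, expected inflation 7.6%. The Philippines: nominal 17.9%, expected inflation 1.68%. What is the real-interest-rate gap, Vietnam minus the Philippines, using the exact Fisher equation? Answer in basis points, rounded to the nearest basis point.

Vietnam: (1 + 0.1517)/(1 + 0.0760) − 1 = 7.0353%
The Philippines: (1 + 0.1790)/(1 + 0.0168) − 1 = 15.9520%
Differential = 7.0353% − 15.9520% = -8.9167% → -892 basis points.

-892 basis points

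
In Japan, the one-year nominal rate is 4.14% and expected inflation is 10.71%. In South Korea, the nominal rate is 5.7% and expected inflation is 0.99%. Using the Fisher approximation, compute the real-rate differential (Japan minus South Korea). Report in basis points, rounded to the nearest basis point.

-1128 basis points

Japan: 4.14% − 10.71% = -6.570%
South Korea: 5.7% − 0.99% = 4.710%
Differential = -11.280% → -1128 basis points.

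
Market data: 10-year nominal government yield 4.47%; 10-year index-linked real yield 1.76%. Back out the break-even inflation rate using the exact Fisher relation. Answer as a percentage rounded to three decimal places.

2.663%

(1 + π) = (1 + i)/(1 + r) = 1.04470 / 1.01760 = 1.026631
Break-even inflation = 1.026631 − 1 → 2.663%.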